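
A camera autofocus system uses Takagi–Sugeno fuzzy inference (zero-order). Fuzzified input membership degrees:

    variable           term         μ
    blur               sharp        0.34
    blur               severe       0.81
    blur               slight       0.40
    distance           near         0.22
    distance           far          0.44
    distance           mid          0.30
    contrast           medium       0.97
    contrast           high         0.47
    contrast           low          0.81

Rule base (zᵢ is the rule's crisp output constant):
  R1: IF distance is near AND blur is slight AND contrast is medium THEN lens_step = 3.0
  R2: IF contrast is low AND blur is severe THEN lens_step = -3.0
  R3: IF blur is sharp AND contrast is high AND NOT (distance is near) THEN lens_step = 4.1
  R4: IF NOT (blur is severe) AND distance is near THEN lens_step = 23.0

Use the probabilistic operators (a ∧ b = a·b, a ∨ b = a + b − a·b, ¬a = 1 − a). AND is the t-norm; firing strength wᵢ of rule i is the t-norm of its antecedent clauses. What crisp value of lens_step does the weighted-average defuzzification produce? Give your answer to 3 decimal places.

R1 (z=3.0): near=0.22, slight=0.40, medium=0.97; AND[a·b] → w = 0.0854
R2 (z=-3.0): low=0.81, severe=0.81; AND[a·b] → w = 0.6561
R3 (z=4.1): sharp=0.34, high=0.47, ¬near=1−0.22=0.78; AND[a·b] → w = 0.1246
R4 (z=23.0): ¬severe=1−0.81=0.19, near=0.22; AND[a·b] → w = 0.0418
Weighted average = (0.0854·3.0 + 0.6561·-3.0 + 0.1246·4.1 + 0.0418·23.0) / (0.0854 + 0.6561 + 0.1246 + 0.0418)
  = -0.2398 / 0.9079 = -0.264

-0.264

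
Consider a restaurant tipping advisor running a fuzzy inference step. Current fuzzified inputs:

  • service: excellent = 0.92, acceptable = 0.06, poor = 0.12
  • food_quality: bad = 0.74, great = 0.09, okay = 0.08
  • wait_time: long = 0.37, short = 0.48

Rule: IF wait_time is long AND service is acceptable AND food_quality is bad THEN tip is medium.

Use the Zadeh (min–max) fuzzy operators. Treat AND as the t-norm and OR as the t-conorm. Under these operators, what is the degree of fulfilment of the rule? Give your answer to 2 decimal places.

firing strength: long=0.37, acceptable=0.06, bad=0.74; AND[min(a, b)] → w = 0.06

0.06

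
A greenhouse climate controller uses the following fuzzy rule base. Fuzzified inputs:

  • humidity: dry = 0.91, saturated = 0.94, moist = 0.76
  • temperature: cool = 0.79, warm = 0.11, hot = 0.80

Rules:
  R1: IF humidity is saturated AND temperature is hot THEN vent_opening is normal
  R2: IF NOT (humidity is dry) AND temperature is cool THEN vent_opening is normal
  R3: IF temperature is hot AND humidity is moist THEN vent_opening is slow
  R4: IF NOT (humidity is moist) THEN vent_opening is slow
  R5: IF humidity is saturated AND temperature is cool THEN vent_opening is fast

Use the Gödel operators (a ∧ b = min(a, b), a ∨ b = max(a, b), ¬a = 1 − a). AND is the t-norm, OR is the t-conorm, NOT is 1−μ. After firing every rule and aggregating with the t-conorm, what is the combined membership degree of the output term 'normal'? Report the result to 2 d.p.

R1: saturated=0.94, hot=0.80; AND[min(a, b)] → w = 0.80
R2: ¬dry=1−0.91=0.09, cool=0.79; AND[min(a, b)] → w = 0.09
R3: hot=0.80, moist=0.76; AND[min(a, b)] → w = 0.76
R4: ¬moist=1−0.76=0.24 → w = 0.24
R5: saturated=0.94, cool=0.79; AND[min(a, b)] → w = 0.79
Rules with consequent 'normal': {R1, R2} → strengths 0.80, 0.09
Aggregate via t-conorm [max(a, b)]: 0.80

0.80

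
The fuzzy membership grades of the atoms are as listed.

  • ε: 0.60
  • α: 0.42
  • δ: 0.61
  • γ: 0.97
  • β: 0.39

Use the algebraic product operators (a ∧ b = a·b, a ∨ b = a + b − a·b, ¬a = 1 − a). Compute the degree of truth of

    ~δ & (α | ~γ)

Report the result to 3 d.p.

0.171

~δ = 1 − 0.6100 = 0.3900
~γ = 1 − 0.9700 = 0.0300
α | ~γ = a + b − a·b on (0.4200, 0.0300) = 0.4374
~δ & (α | ~γ) = a·b on (0.3900, 0.4374) = 0.1706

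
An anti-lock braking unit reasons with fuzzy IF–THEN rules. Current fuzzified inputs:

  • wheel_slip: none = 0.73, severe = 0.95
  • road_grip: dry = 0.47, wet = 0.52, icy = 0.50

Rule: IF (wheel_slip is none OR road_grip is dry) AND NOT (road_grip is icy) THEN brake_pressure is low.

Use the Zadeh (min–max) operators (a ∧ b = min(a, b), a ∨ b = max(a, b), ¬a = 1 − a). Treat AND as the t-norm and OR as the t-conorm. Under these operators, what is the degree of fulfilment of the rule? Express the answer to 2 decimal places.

0.50

firing strength: (none=0.73 OR dry=0.47) = 0.73; AND[min(a, b)] with ¬icy=1−0.50=0.50 → w = 0.50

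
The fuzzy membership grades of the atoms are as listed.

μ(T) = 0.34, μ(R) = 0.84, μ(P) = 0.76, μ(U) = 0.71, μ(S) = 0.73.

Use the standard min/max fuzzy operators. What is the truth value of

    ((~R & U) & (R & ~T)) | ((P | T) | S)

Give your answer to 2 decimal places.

0.76

~R = 1 − 0.84 = 0.16
~R & U = min(a, b) on (0.16, 0.71) = 0.16
~T = 1 − 0.34 = 0.66
R & ~T = min(a, b) on (0.84, 0.66) = 0.66
(~R & U) & (R & ~T) = min(a, b) on (0.16, 0.66) = 0.16
P | T = max(a, b) on (0.76, 0.34) = 0.76
(P | T) | S = max(a, b) on (0.76, 0.73) = 0.76
((~R & U) & (R & ~T)) | ((P | T) | S) = max(a, b) on (0.16, 0.76) = 0.76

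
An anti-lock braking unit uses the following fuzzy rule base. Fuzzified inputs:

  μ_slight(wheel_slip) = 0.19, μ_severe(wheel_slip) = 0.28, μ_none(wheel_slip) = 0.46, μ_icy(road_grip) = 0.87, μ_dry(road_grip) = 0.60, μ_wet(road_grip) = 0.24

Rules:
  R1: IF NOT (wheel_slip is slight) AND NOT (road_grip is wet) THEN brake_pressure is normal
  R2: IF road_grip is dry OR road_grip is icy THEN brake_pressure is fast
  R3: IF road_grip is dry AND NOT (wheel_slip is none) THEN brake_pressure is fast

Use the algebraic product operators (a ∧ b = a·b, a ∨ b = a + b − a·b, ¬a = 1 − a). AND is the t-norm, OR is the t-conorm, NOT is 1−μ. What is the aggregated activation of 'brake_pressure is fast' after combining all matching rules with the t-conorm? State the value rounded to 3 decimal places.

0.965

R1: ¬slight=1−0.19=0.81, ¬wet=1−0.24=0.76; AND[a·b] → w = 0.6156
R2: dry=0.60, icy=0.87; OR[a + b − a·b] → w = 0.9480
R3: dry=0.60, ¬none=1−0.46=0.54; AND[a·b] → w = 0.3240
Rules with consequent 'fast': {R2, R3} → strengths 0.9480, 0.3240
Aggregate via t-conorm [a + b − a·b]: 0.9648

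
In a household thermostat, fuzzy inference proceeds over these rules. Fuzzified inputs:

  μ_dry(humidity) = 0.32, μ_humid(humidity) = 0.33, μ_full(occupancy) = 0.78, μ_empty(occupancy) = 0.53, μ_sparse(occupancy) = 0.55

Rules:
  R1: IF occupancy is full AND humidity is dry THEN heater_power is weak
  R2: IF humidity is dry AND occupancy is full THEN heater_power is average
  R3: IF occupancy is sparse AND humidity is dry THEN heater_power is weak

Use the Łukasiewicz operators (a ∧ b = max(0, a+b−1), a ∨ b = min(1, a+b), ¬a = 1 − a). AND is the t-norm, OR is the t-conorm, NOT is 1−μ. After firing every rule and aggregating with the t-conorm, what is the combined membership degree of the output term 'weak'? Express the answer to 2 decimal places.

R1: full=0.78, dry=0.32; AND[max(0, a+b−1)] → w = 0.10
R2: dry=0.32, full=0.78; AND[max(0, a+b−1)] → w = 0.10
R3: sparse=0.55, dry=0.32; AND[max(0, a+b−1)] → w = 0.00
Rules with consequent 'weak': {R1, R3} → strengths 0.10, 0.00
Aggregate via t-conorm [min(1, a+b)]: 0.10

0.10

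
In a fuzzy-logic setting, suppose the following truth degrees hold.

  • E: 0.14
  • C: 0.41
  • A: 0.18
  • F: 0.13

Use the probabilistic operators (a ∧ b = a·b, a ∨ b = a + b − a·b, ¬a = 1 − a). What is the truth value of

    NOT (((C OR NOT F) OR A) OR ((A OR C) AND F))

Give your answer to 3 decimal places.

0.059

NOT F = 1 − 0.1300 = 0.8700
C OR NOT F = a + b − a·b on (0.4100, 0.8700) = 0.9233
(C OR NOT F) OR A = a + b − a·b on (0.9233, 0.1800) = 0.9371
A OR C = a + b − a·b on (0.1800, 0.4100) = 0.5162
(A OR C) AND F = a·b on (0.5162, 0.1300) = 0.0671
((C OR NOT F) OR A) OR ((A OR C) AND F) = a + b − a·b on (0.9371, 0.0671) = 0.9413
NOT (((C OR NOT F) OR A) OR ((A OR C) AND F)) = 1 − 0.9413 = 0.0587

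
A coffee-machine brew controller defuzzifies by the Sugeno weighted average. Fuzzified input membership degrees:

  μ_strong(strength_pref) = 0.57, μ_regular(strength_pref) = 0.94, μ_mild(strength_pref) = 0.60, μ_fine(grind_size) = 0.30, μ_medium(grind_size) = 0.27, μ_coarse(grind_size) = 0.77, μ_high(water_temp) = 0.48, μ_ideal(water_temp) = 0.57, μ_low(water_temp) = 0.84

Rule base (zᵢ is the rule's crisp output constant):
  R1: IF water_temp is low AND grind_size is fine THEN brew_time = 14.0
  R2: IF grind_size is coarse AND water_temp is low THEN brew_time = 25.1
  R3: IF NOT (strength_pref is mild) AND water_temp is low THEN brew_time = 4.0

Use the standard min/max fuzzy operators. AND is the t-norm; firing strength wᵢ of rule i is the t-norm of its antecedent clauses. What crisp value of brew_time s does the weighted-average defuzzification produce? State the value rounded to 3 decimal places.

R1 (z=14.0): low=0.84, fine=0.30; AND[min(a, b)] → w = 0.30
R2 (z=25.1): coarse=0.77, low=0.84; AND[min(a, b)] → w = 0.77
R3 (z=4.0): ¬mild=1−0.60=0.40, low=0.84; AND[min(a, b)] → w = 0.40
Weighted average = (0.30·14.0 + 0.77·25.1 + 0.40·4.0) / (0.30 + 0.77 + 0.40)
  = 25.1270 / 1.4700 = 17.093

17.093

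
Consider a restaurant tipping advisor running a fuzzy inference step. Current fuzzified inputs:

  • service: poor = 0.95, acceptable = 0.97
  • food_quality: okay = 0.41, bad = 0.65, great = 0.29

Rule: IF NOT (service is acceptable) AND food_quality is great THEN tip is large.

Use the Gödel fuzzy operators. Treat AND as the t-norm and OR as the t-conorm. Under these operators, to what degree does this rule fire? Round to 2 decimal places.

firing strength: ¬acceptable=1−0.97=0.03, great=0.29; AND[min(a, b)] → w = 0.03

0.03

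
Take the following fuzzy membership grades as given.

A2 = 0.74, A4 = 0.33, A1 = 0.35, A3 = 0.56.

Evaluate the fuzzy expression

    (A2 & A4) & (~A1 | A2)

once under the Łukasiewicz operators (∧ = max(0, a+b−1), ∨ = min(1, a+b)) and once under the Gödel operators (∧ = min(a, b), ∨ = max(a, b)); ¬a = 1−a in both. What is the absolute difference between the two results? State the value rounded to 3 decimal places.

0.260

Under Łukasiewicz:
  A2 & A4 = max(0, a+b−1) on (0.74, 0.33) = 0.07
  ~A1 = 1 − 0.35 = 0.65
  ~A1 | A2 = min(1, a+b) on (0.65, 0.74) = 1.00
  (A2 & A4) & (~A1 | A2) = max(0, a+b−1) on (0.07, 1.00) = 0.07
  → value = 0.0700
Under Gödel:
  A2 & A4 = min(a, b) on (0.74, 0.33) = 0.33
  ~A1 = 1 − 0.35 = 0.65
  ~A1 | A2 = max(a, b) on (0.65, 0.74) = 0.74
  (A2 & A4) & (~A1 | A2) = min(a, b) on (0.33, 0.74) = 0.33
  → value = 0.3300
|0.0700 − 0.3300| = 0.260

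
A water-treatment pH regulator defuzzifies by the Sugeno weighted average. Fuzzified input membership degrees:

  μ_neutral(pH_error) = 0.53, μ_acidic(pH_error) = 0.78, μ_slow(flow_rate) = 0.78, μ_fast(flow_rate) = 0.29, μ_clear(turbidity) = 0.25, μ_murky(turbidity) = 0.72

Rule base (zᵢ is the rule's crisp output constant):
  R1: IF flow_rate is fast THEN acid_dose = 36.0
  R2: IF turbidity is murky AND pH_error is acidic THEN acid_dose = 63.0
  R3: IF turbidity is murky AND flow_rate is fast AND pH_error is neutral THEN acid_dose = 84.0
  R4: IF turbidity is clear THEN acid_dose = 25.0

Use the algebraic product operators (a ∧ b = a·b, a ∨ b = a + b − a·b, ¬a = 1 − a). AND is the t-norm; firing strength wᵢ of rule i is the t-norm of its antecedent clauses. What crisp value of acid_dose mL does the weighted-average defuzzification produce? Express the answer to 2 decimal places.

R1 (z=36.0): fast=0.29 → w = 0.2900
R2 (z=63.0): murky=0.72, acidic=0.78; AND[a·b] → w = 0.5616
R3 (z=84.0): murky=0.72, fast=0.29, neutral=0.53; AND[a·b] → w = 0.1107
R4 (z=25.0): clear=0.25 → w = 0.2500
Weighted average = (0.2900·36.0 + 0.5616·63.0 + 0.1107·84.0 + 0.2500·25.0) / (0.2900 + 0.5616 + 0.1107 + 0.2500)
  = 61.3666 / 1.2123 = 50.62

50.62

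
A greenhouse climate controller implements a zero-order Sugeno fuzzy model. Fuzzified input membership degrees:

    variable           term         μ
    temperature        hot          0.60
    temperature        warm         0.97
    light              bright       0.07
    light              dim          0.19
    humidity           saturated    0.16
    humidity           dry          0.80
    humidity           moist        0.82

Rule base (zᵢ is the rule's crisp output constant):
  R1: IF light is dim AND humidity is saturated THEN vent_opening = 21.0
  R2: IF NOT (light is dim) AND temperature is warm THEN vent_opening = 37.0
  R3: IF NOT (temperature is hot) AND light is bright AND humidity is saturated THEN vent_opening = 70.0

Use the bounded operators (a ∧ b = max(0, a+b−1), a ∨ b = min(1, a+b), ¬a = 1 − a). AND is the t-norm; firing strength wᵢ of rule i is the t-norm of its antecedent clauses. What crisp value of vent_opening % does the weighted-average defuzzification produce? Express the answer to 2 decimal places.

R1 (z=21.0): dim=0.19, saturated=0.16; AND[max(0, a+b−1)] → w = 0.00
R2 (z=37.0): ¬dim=1−0.19=0.81, warm=0.97; AND[max(0, a+b−1)] → w = 0.78
R3 (z=70.0): ¬hot=1−0.60=0.40, bright=0.07, saturated=0.16; AND[max(0, a+b−1)] → w = 0.00
Weighted average = (0.00·21.0 + 0.78·37.0 + 0.00·70.0) / (0.00 + 0.78 + 0.00)
  = 28.8600 / 0.7800 = 37.00

37.00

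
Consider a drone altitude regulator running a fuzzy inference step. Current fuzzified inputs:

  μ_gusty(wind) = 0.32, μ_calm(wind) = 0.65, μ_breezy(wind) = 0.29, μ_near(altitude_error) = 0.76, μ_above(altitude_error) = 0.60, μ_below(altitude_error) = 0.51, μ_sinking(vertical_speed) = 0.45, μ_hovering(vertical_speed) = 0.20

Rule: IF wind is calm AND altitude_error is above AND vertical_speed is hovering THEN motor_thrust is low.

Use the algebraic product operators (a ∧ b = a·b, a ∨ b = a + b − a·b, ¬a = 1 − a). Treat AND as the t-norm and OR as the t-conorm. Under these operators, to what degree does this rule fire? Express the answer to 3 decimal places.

0.078

firing strength: calm=0.65, above=0.60, hovering=0.20; AND[a·b] → w = 0.0780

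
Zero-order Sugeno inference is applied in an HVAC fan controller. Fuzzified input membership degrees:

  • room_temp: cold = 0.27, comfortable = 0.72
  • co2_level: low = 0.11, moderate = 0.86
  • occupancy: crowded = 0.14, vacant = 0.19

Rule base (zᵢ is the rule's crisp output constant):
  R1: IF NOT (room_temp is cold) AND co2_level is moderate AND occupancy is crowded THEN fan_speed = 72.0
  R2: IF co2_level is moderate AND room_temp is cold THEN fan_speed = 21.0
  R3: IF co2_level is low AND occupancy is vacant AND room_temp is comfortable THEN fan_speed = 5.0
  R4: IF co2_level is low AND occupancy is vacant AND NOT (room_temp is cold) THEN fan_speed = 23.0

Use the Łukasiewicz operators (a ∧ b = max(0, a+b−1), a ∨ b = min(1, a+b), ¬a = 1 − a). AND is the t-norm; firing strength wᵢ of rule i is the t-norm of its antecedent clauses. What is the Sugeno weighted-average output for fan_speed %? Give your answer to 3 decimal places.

21.000

R1 (z=72.0): ¬cold=1−0.27=0.73, moderate=0.86, crowded=0.14; AND[max(0, a+b−1)] → w = 0.00
R2 (z=21.0): moderate=0.86, cold=0.27; AND[max(0, a+b−1)] → w = 0.13
R3 (z=5.0): low=0.11, vacant=0.19, comfortable=0.72; AND[max(0, a+b−1)] → w = 0.00
R4 (z=23.0): low=0.11, vacant=0.19, ¬cold=1−0.27=0.73; AND[max(0, a+b−1)] → w = 0.00
Weighted average = (0.00·72.0 + 0.13·21.0 + 0.00·5.0 + 0.00·23.0) / (0.00 + 0.13 + 0.00 + 0.00)
  = 2.7300 / 0.1300 = 21.000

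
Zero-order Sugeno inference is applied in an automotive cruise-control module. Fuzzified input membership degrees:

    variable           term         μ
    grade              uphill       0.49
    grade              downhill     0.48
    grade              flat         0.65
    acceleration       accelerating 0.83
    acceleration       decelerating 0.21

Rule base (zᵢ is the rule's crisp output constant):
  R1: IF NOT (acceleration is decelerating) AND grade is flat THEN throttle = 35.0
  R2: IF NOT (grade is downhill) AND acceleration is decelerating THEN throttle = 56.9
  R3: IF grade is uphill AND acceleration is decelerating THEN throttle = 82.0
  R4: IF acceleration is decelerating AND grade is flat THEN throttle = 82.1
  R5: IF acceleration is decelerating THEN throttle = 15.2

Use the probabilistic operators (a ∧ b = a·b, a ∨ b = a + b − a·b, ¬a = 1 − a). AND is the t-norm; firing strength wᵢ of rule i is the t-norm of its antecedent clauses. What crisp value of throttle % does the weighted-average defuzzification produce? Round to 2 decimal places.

R1 (z=35.0): ¬decelerating=1−0.21=0.79, flat=0.65; AND[a·b] → w = 0.5135
R2 (z=56.9): ¬downhill=1−0.48=0.52, decelerating=0.21; AND[a·b] → w = 0.1092
R3 (z=82.0): uphill=0.49, decelerating=0.21; AND[a·b] → w = 0.1029
R4 (z=82.1): decelerating=0.21, flat=0.65; AND[a·b] → w = 0.1365
R5 (z=15.2): decelerating=0.21 → w = 0.2100
Weighted average = (0.5135·35.0 + 0.1092·56.9 + 0.1029·82.0 + 0.1365·82.1 + 0.2100·15.2) / (0.5135 + 0.1092 + 0.1029 + 0.1365 + 0.2100)
  = 47.0224 / 1.0721 = 43.86

43.86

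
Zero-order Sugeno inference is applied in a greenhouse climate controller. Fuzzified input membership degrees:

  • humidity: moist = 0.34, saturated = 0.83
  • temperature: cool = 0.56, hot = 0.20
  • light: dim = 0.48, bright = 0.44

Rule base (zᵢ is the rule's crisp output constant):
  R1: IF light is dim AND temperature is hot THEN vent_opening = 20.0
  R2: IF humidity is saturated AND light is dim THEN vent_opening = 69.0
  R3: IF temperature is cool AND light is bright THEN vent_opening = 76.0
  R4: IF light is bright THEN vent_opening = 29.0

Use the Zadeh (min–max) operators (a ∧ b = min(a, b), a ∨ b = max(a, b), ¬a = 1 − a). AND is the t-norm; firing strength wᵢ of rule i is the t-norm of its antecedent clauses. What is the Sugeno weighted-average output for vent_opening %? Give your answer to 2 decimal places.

53.41

R1 (z=20.0): dim=0.48, hot=0.20; AND[min(a, b)] → w = 0.20
R2 (z=69.0): saturated=0.83, dim=0.48; AND[min(a, b)] → w = 0.48
R3 (z=76.0): cool=0.56, bright=0.44; AND[min(a, b)] → w = 0.44
R4 (z=29.0): bright=0.44 → w = 0.44
Weighted average = (0.20·20.0 + 0.48·69.0 + 0.44·76.0 + 0.44·29.0) / (0.20 + 0.48 + 0.44 + 0.44)
  = 83.3200 / 1.5600 = 53.41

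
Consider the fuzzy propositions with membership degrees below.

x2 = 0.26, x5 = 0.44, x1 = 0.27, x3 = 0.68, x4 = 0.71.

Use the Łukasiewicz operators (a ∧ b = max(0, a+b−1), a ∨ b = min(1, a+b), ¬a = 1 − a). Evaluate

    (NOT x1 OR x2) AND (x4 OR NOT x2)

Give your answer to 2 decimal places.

0.99

NOT x1 = 1 − 0.27 = 0.73
NOT x1 OR x2 = min(1, a+b) on (0.73, 0.26) = 0.99
NOT x2 = 1 − 0.26 = 0.74
x4 OR NOT x2 = min(1, a+b) on (0.71, 0.74) = 1.00
(NOT x1 OR x2) AND (x4 OR NOT x2) = max(0, a+b−1) on (0.99, 1.00) = 0.99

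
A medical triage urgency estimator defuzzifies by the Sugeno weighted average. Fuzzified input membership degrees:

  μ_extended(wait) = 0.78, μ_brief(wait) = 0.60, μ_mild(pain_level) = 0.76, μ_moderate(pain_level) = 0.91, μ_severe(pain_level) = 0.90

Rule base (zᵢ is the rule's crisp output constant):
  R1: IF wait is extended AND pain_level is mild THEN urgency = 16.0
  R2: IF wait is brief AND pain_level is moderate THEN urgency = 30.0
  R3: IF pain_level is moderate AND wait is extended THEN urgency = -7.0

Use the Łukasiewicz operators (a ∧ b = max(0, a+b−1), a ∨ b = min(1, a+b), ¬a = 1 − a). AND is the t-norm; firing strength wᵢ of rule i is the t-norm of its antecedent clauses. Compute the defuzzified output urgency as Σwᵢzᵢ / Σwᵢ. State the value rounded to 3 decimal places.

R1 (z=16.0): extended=0.78, mild=0.76; AND[max(0, a+b−1)] → w = 0.54
R2 (z=30.0): brief=0.60, moderate=0.91; AND[max(0, a+b−1)] → w = 0.51
R3 (z=-7.0): moderate=0.91, extended=0.78; AND[max(0, a+b−1)] → w = 0.69
Weighted average = (0.54·16.0 + 0.51·30.0 + 0.69·-7.0) / (0.54 + 0.51 + 0.69)
  = 19.1100 / 1.7400 = 10.983

10.983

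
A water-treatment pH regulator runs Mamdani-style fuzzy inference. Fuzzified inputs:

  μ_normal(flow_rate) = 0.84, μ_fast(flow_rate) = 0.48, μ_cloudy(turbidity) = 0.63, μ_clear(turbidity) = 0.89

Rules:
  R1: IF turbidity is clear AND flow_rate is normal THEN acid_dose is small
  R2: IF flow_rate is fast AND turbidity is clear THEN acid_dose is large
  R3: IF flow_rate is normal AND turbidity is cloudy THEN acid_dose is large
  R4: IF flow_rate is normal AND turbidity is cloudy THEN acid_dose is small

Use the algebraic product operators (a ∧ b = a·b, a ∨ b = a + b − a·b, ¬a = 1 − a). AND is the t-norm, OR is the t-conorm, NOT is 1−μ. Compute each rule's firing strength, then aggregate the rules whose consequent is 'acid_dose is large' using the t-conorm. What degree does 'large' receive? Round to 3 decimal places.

R1: clear=0.89, normal=0.84; AND[a·b] → w = 0.7476
R2: fast=0.48, clear=0.89; AND[a·b] → w = 0.4272
R3: normal=0.84, cloudy=0.63; AND[a·b] → w = 0.5292
R4: normal=0.84, cloudy=0.63; AND[a·b] → w = 0.5292
Rules with consequent 'large': {R2, R3} → strengths 0.4272, 0.5292
Aggregate via t-conorm [a + b − a·b]: 0.7303

0.730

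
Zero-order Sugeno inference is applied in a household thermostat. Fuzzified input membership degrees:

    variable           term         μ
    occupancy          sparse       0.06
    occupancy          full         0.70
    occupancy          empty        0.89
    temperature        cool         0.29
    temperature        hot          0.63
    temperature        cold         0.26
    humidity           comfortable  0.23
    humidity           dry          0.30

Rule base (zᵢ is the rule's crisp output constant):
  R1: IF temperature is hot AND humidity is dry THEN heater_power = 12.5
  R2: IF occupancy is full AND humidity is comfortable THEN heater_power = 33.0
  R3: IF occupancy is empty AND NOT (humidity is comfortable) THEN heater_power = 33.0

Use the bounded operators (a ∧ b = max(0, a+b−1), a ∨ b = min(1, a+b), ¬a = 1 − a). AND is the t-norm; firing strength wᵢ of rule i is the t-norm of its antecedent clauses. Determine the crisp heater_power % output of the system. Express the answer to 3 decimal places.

R1 (z=12.5): hot=0.63, dry=0.30; AND[max(0, a+b−1)] → w = 0.00
R2 (z=33.0): full=0.70, comfortable=0.23; AND[max(0, a+b−1)] → w = 0.00
R3 (z=33.0): empty=0.89, ¬comfortable=1−0.23=0.77; AND[max(0, a+b−1)] → w = 0.66
Weighted average = (0.00·12.5 + 0.00·33.0 + 0.66·33.0) / (0.00 + 0.00 + 0.66)
  = 21.7800 / 0.6600 = 33.000

33.000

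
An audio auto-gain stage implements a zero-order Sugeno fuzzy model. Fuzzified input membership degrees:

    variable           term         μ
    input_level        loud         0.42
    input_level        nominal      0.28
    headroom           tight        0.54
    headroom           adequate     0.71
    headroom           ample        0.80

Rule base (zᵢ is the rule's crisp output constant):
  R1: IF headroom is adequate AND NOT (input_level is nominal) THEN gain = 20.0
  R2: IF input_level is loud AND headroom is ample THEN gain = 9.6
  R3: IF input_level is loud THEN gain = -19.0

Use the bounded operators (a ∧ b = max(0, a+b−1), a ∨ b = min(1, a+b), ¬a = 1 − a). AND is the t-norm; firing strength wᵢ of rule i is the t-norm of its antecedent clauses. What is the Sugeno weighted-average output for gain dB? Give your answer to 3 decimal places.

R1 (z=20.0): adequate=0.71, ¬nominal=1−0.28=0.72; AND[max(0, a+b−1)] → w = 0.43
R2 (z=9.6): loud=0.42, ample=0.80; AND[max(0, a+b−1)] → w = 0.22
R3 (z=-19.0): loud=0.42 → w = 0.42
Weighted average = (0.43·20.0 + 0.22·9.6 + 0.42·-19.0) / (0.43 + 0.22 + 0.42)
  = 2.7320 / 1.0700 = 2.553

2.553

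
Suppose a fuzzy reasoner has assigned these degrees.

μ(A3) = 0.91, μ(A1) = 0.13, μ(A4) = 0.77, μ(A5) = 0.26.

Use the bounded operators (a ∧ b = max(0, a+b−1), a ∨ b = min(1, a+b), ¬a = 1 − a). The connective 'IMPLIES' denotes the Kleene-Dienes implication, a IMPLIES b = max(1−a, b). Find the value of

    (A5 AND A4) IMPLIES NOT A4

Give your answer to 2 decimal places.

0.97

A5 AND A4 = max(0, a+b−1) on (0.26, 0.77) = 0.03
NOT A4 = 1 − 0.77 = 0.23
(A5 AND A4) IMPLIES NOT A4  [Kleene-Dienes: max(1−a, b)] with a=0.03, b=0.23 → 0.97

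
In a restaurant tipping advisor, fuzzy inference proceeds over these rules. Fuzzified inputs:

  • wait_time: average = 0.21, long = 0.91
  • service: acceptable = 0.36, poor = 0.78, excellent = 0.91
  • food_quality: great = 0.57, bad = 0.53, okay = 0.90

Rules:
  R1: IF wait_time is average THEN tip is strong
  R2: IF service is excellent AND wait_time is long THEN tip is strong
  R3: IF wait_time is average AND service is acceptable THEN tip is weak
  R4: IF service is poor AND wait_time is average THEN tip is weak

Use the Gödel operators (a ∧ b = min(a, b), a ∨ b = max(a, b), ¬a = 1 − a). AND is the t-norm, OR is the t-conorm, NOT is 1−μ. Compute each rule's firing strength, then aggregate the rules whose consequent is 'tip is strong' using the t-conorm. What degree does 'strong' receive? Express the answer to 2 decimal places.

0.91

R1: average=0.21 → w = 0.21
R2: excellent=0.91, long=0.91; AND[min(a, b)] → w = 0.91
R3: average=0.21, acceptable=0.36; AND[min(a, b)] → w = 0.21
R4: poor=0.78, average=0.21; AND[min(a, b)] → w = 0.21
Rules with consequent 'strong': {R1, R2} → strengths 0.21, 0.91
Aggregate via t-conorm [max(a, b)]: 0.91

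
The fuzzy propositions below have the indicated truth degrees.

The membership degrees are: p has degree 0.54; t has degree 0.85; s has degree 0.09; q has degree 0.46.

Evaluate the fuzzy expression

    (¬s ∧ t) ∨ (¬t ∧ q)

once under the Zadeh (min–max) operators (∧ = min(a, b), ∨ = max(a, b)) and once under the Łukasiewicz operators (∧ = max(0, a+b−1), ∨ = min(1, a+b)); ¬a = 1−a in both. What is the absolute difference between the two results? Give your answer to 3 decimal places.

Under Zadeh (min–max):
  ¬s = 1 − 0.09 = 0.91
  ¬s ∧ t = min(a, b) on (0.91, 0.85) = 0.85
  ¬t = 1 − 0.85 = 0.15
  ¬t ∧ q = min(a, b) on (0.15, 0.46) = 0.15
  (¬s ∧ t) ∨ (¬t ∧ q) = max(a, b) on (0.85, 0.15) = 0.85
  → value = 0.8500
Under Łukasiewicz:
  ¬s = 1 − 0.09 = 0.91
  ¬s ∧ t = max(0, a+b−1) on (0.91, 0.85) = 0.76
  ¬t = 1 − 0.85 = 0.15
  ¬t ∧ q = max(0, a+b−1) on (0.15, 0.46) = 0.00
  (¬s ∧ t) ∨ (¬t ∧ q) = min(1, a+b) on (0.76, 0.00) = 0.76
  → value = 0.7600
|0.8500 − 0.7600| = 0.090

0.090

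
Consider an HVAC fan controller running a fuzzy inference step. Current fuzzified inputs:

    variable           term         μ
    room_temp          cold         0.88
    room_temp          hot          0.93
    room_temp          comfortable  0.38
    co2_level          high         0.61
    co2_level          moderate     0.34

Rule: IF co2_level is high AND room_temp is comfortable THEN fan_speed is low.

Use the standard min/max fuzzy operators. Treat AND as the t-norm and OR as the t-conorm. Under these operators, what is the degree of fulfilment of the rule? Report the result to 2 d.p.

0.38

firing strength: high=0.61, comfortable=0.38; AND[min(a, b)] → w = 0.38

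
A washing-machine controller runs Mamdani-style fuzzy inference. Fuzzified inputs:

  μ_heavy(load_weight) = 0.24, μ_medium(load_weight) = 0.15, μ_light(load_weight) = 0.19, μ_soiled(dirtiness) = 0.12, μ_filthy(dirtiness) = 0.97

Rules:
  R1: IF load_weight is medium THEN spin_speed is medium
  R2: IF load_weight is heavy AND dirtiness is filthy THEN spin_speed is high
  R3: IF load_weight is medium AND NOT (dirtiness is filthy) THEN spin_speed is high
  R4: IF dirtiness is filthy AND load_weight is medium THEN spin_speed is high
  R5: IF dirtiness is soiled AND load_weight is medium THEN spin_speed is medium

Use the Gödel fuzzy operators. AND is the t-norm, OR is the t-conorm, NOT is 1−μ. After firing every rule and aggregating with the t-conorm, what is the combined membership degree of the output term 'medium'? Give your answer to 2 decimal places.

R1: medium=0.15 → w = 0.15
R2: heavy=0.24, filthy=0.97; AND[min(a, b)] → w = 0.24
R3: medium=0.15, ¬filthy=1−0.97=0.03; AND[min(a, b)] → w = 0.03
R4: filthy=0.97, medium=0.15; AND[min(a, b)] → w = 0.15
R5: soiled=0.12, medium=0.15; AND[min(a, b)] → w = 0.12
Rules with consequent 'medium': {R1, R5} → strengths 0.15, 0.12
Aggregate via t-conorm [max(a, b)]: 0.15

0.15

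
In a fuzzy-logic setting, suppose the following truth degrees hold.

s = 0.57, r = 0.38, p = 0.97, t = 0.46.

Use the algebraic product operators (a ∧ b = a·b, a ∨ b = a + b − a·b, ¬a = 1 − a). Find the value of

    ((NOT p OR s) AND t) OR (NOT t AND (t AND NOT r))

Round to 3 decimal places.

0.381

NOT p = 1 − 0.9700 = 0.0300
NOT p OR s = a + b − a·b on (0.0300, 0.5700) = 0.5829
(NOT p OR s) AND t = a·b on (0.5829, 0.4600) = 0.2681
NOT t = 1 − 0.4600 = 0.5400
NOT r = 1 − 0.3800 = 0.6200
t AND NOT r = a·b on (0.4600, 0.6200) = 0.2852
NOT t AND (t AND NOT r) = a·b on (0.5400, 0.2852) = 0.1540
((NOT p OR s) AND t) OR (NOT t AND (t AND NOT r)) = a + b − a·b on (0.2681, 0.1540) = 0.3808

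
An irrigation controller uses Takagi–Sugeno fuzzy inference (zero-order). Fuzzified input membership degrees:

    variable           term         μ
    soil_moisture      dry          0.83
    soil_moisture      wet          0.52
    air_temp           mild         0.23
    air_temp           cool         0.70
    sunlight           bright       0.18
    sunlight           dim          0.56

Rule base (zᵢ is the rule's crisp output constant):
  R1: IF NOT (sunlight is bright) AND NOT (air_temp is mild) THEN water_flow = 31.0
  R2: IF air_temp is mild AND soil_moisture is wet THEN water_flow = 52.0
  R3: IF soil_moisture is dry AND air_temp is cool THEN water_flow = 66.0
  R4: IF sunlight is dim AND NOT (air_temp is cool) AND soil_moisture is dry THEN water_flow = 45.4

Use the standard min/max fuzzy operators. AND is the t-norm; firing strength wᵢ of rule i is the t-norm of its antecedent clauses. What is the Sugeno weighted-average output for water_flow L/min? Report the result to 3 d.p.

R1 (z=31.0): ¬bright=1−0.18=0.82, ¬mild=1−0.23=0.77; AND[min(a, b)] → w = 0.77
R2 (z=52.0): mild=0.23, wet=0.52; AND[min(a, b)] → w = 0.23
R3 (z=66.0): dry=0.83, cool=0.70; AND[min(a, b)] → w = 0.70
R4 (z=45.4): dim=0.56, ¬cool=1−0.70=0.30, dry=0.83; AND[min(a, b)] → w = 0.30
Weighted average = (0.77·31.0 + 0.23·52.0 + 0.70·66.0 + 0.30·45.4) / (0.77 + 0.23 + 0.70 + 0.30)
  = 95.6500 / 2.0000 = 47.825

47.825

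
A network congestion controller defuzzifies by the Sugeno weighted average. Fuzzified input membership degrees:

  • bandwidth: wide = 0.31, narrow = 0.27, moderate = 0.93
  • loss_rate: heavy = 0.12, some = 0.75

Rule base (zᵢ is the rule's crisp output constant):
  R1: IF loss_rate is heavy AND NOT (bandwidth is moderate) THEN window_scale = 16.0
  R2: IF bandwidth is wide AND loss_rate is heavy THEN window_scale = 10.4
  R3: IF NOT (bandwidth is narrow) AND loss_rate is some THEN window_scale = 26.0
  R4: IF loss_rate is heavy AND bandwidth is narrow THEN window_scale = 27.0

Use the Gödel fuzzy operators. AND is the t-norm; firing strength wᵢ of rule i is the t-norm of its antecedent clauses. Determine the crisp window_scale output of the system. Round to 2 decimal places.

R1 (z=16.0): heavy=0.12, ¬moderate=1−0.93=0.07; AND[min(a, b)] → w = 0.07
R2 (z=10.4): wide=0.31, heavy=0.12; AND[min(a, b)] → w = 0.12
R3 (z=26.0): ¬narrow=1−0.27=0.73, some=0.75; AND[min(a, b)] → w = 0.73
R4 (z=27.0): heavy=0.12, narrow=0.27; AND[min(a, b)] → w = 0.12
Weighted average = (0.07·16.0 + 0.12·10.4 + 0.73·26.0 + 0.12·27.0) / (0.07 + 0.12 + 0.73 + 0.12)
  = 24.5880 / 1.0400 = 23.64

23.64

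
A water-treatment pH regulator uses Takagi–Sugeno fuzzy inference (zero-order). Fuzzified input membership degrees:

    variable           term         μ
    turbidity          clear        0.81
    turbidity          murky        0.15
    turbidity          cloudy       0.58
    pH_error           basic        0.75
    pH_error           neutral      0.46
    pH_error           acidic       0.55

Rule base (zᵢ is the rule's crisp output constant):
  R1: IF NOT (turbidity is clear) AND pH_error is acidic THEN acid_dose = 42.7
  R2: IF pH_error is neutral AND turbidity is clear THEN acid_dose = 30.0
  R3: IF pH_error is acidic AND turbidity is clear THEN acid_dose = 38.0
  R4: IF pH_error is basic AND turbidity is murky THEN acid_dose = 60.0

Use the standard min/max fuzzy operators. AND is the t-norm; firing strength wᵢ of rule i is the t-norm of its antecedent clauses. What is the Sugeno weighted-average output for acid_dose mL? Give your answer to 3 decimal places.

38.380

R1 (z=42.7): ¬clear=1−0.81=0.19, acidic=0.55; AND[min(a, b)] → w = 0.19
R2 (z=30.0): neutral=0.46, clear=0.81; AND[min(a, b)] → w = 0.46
R3 (z=38.0): acidic=0.55, clear=0.81; AND[min(a, b)] → w = 0.55
R4 (z=60.0): basic=0.75, murky=0.15; AND[min(a, b)] → w = 0.15
Weighted average = (0.19·42.7 + 0.46·30.0 + 0.55·38.0 + 0.15·60.0) / (0.19 + 0.46 + 0.55 + 0.15)
  = 51.8130 / 1.3500 = 38.380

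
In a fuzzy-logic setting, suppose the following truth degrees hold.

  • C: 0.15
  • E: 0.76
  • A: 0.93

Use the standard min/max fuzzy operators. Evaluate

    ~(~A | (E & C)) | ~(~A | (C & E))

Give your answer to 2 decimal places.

0.85

~A = 1 − 0.93 = 0.07
E & C = min(a, b) on (0.76, 0.15) = 0.15
~A | (E & C) = max(a, b) on (0.07, 0.15) = 0.15
~(~A | (E & C)) = 1 − 0.15 = 0.85
~A = 1 − 0.93 = 0.07
C & E = min(a, b) on (0.15, 0.76) = 0.15
~A | (C & E) = max(a, b) on (0.07, 0.15) = 0.15
~(~A | (C & E)) = 1 − 0.15 = 0.85
~(~A | (E & C)) | ~(~A | (C & E)) = max(a, b) on (0.85, 0.85) = 0.85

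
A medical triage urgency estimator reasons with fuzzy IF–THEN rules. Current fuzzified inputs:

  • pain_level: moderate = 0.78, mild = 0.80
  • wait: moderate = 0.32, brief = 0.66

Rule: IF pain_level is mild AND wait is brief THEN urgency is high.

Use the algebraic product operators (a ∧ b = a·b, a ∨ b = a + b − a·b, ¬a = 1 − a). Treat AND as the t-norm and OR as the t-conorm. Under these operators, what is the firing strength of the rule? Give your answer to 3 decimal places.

firing strength: mild=0.80, brief=0.66; AND[a·b] → w = 0.5280

0.528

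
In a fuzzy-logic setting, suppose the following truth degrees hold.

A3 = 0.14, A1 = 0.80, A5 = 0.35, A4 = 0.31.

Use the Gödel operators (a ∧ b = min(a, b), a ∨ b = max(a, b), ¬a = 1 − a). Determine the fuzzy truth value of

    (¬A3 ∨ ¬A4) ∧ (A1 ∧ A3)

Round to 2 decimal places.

¬A3 = 1 − 0.14 = 0.86
¬A4 = 1 − 0.31 = 0.69
¬A3 ∨ ¬A4 = max(a, b) on (0.86, 0.69) = 0.86
A1 ∧ A3 = min(a, b) on (0.80, 0.14) = 0.14
(¬A3 ∨ ¬A4) ∧ (A1 ∧ A3) = min(a, b) on (0.86, 0.14) = 0.14

0.14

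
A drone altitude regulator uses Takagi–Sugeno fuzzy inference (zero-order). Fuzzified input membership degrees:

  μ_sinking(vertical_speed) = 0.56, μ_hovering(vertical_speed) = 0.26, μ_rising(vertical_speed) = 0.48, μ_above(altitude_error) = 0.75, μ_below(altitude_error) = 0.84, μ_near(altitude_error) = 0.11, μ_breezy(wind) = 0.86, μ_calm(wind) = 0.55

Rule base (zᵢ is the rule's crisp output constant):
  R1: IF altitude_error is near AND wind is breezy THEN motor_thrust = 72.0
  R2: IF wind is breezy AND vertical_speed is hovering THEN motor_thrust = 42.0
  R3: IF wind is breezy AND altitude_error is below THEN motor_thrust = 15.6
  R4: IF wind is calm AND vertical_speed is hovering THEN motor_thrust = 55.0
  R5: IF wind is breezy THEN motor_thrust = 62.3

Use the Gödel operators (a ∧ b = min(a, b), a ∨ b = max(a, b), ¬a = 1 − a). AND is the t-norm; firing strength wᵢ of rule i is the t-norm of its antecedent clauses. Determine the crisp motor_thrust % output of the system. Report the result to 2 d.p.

R1 (z=72.0): near=0.11, breezy=0.86; AND[min(a, b)] → w = 0.11
R2 (z=42.0): breezy=0.86, hovering=0.26; AND[min(a, b)] → w = 0.26
R3 (z=15.6): breezy=0.86, below=0.84; AND[min(a, b)] → w = 0.84
R4 (z=55.0): calm=0.55, hovering=0.26; AND[min(a, b)] → w = 0.26
R5 (z=62.3): breezy=0.86 → w = 0.86
Weighted average = (0.11·72.0 + 0.26·42.0 + 0.84·15.6 + 0.26·55.0 + 0.86·62.3) / (0.11 + 0.26 + 0.84 + 0.26 + 0.86)
  = 99.8220 / 2.3300 = 42.84

42.84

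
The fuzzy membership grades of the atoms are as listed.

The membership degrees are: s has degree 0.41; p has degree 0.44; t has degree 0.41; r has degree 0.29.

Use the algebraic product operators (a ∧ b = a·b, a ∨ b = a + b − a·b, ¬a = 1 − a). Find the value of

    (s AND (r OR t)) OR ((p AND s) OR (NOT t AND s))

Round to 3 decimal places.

r OR t = a + b − a·b on (0.2900, 0.4100) = 0.5811
s AND (r OR t) = a·b on (0.4100, 0.5811) = 0.2383
p AND s = a·b on (0.4400, 0.4100) = 0.1804
NOT t = 1 − 0.4100 = 0.5900
NOT t AND s = a·b on (0.5900, 0.4100) = 0.2419
(p AND s) OR (NOT t AND s) = a + b − a·b on (0.1804, 0.2419) = 0.3787
(s AND (r OR t)) OR ((p AND s) OR (NOT t AND s)) = a + b − a·b on (0.2383, 0.3787) = 0.5267

0.527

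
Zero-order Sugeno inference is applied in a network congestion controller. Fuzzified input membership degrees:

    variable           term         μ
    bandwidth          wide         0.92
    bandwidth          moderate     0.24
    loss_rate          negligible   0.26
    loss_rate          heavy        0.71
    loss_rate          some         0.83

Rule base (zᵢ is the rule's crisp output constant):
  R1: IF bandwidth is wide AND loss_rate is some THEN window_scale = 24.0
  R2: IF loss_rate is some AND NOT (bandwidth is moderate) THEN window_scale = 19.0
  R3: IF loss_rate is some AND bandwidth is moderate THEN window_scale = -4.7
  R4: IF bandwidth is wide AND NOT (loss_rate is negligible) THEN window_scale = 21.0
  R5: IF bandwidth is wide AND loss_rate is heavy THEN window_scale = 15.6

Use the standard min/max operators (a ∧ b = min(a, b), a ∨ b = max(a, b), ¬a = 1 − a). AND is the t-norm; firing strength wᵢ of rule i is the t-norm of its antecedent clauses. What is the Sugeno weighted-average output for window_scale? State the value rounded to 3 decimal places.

18.246

R1 (z=24.0): wide=0.92, some=0.83; AND[min(a, b)] → w = 0.83
R2 (z=19.0): some=0.83, ¬moderate=1−0.24=0.76; AND[min(a, b)] → w = 0.76
R3 (z=-4.7): some=0.83, moderate=0.24; AND[min(a, b)] → w = 0.24
R4 (z=21.0): wide=0.92, ¬negligible=1−0.26=0.74; AND[min(a, b)] → w = 0.74
R5 (z=15.6): wide=0.92, heavy=0.71; AND[min(a, b)] → w = 0.71
Weighted average = (0.83·24.0 + 0.76·19.0 + 0.24·-4.7 + 0.74·21.0 + 0.71·15.6) / (0.83 + 0.76 + 0.24 + 0.74 + 0.71)
  = 59.8480 / 3.2800 = 18.246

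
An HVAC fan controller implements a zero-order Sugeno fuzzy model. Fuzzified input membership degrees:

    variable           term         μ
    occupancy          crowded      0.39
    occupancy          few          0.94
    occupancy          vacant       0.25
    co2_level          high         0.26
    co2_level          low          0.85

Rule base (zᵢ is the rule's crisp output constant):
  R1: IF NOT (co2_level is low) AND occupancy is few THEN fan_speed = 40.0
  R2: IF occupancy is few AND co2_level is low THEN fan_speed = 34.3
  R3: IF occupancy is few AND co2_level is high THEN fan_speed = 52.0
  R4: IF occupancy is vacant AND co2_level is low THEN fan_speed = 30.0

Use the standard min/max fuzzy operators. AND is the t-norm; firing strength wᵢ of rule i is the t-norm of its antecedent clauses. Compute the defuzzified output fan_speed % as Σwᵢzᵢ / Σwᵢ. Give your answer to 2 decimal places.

R1 (z=40.0): ¬low=1−0.85=0.15, few=0.94; AND[min(a, b)] → w = 0.15
R2 (z=34.3): few=0.94, low=0.85; AND[min(a, b)] → w = 0.85
R3 (z=52.0): few=0.94, high=0.26; AND[min(a, b)] → w = 0.26
R4 (z=30.0): vacant=0.25, low=0.85; AND[min(a, b)] → w = 0.25
Weighted average = (0.15·40.0 + 0.85·34.3 + 0.26·52.0 + 0.25·30.0) / (0.15 + 0.85 + 0.26 + 0.25)
  = 56.1750 / 1.5100 = 37.20

37.20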